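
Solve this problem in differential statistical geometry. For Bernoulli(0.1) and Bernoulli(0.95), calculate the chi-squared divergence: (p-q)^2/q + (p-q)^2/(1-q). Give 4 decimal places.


Chi-squared divergence between Bernoulli distributions:
chi^2 = (p-q)^2/q + (p-q)^2/(1-q).
p = 0.1, q = 0.95, p-q = -0.85.
(p-q)^2 = 0.7225.
term1 = 0.7225/0.95 = 0.760526.
term2 = 0.7225/0.05 = 14.45.
chi^2 = 0.760526 + 14.45 = 15.2105

15.2105


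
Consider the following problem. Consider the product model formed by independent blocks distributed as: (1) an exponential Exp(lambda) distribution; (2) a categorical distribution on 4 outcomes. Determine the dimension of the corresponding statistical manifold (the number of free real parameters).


The dimension of a statistical manifold equals the number of free
(independent) real parameters of the model. For a product of independent
blocks the parameter counts add.
- exponential (lambda): 1.
- categorical on 4 outcomes (probabilities sum to 1): 4-1 = 3.
Total = 1 + 3 = 4.
Dimension = 4

4


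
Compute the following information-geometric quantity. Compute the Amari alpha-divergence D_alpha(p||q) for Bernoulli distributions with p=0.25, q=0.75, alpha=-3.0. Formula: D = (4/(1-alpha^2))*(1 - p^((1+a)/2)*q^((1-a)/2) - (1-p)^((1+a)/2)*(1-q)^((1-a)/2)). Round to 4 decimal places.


Amari alpha-divergence:
D = (4/(1-alpha^2))*(1 - p^((1+a)/2)*q^((1-a)/2) - (1-p)^((1+a)/2)*(1-q)^((1-a)/2)).
alpha = -3.0, p = 0.25, q = 0.75.
e1 = (1+alpha)/2 = -1.0, e2 = (1-alpha)/2 = 2.0.
t1 = p^e1 * q^e2 = 0.25^-1.0 * 0.75^2.0 = 2.25.
t2 = (1-p)^e1 * (1-q)^e2 = 0.75^-1.0 * 0.25^2.0 = 0.083333.
4/(1-alpha^2) = -0.5.
D = -0.5*(1 - 2.25 - 0.083333) = 0.6667

0.6667


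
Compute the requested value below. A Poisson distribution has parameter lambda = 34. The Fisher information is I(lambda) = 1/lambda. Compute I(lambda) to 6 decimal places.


Fisher information for Poisson: I(lambda) = 1/lambda.
lambda = 34.
I(lambda) = 1/34 = 0.029412

0.029412


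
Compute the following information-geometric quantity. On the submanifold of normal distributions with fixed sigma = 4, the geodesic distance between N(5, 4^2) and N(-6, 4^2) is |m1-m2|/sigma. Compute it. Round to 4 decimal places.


On the fixed-variance normal subfamily, geodesic distance = |m1-m2|/sigma.
|5 - -6| = 11.
sigma = 4.
d = 11/4 = 2.7500

2.7500


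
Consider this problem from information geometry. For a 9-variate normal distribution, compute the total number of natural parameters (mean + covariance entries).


Exponential family dimension calculation:
For 9-dim MVN: mean has 9 params, covariance has 9*10/2 = 45 unique entries.
Total dim = 9 + 45 = 54.

54


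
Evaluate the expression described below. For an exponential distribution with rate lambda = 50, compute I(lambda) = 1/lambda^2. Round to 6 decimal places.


Fisher information for exponential: I(lambda) = 1/lambda^2.
lambda = 50, lambda^2 = 2500.
I = 1/2500 = 0.000400

0.000400


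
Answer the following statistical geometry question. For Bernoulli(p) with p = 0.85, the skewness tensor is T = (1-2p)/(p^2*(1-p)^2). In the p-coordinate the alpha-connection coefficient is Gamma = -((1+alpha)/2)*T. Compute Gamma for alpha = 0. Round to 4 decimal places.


Skewness (Amari-Chentsov) tensor: T = (1-2p)/(p^2*(1-p)^2).
p = 0.85, 1-2p = -0.7, p^2 = 0.7225, (1-p)^2 = 0.0225.
T = -0.7/(0.7225 * 0.0225) = -43.060361.
In the p-coordinate, Gamma^(alpha) = Gamma^(0) - (alpha/2)*T with Gamma^(0) = (1/2)*g'(p) = -T/2,
so Gamma^(alpha) = -((1+alpha)/2)*T.
alpha = 0, -(1+alpha)/2 = -0.5.
Gamma = -0.5 * -43.060361 = 21.5302

21.5302


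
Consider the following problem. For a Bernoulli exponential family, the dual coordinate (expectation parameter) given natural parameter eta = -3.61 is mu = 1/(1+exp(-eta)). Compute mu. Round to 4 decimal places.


Dual coordinate (expectation parameter) for Bernoulli:
mu = 1/(1+exp(-eta)).
eta = -3.61.
exp(-eta) = exp(3.61) = 36.966053.
mu = 1/(1+36.966053) = 0.0263

0.0263


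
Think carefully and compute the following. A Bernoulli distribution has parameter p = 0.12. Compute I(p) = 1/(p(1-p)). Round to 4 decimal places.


For Bernoulli(p), Fisher information is I(p) = 1/(p*(1-p)).
p = 0.12, 1-p = 0.88.
p*(1-p) = 0.1056.
I(p) = 1/0.1056 = 9.4697

9.4697


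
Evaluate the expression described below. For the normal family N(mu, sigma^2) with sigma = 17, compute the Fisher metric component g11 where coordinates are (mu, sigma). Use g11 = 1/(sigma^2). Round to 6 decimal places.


For the 2-parameter normal family, the Fisher metric has:
  g11 = 1/sigma^2, g22 = 2/sigma^2.
sigma = 17, sigma^2 = 289.
g11 = 0.003460

0.003460


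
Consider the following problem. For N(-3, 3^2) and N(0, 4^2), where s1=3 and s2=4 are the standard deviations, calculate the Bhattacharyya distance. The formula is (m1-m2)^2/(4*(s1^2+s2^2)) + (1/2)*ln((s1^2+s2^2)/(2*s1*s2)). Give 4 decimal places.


Bhattacharyya distance between two Gaussians:
DB = (m1-m2)^2/(4*(s1^2+s2^2)) + (1/2)*ln((s1^2+s2^2)/(2*s1*s2)).
(m1-m2)^2 = (-3)^2 = 9.
s1^2+s2^2 = 9 + 16 = 25.
term1 = 9/100 = 0.09.
term2 = 0.5*ln(25/24.0) = 0.020411.
DB = 0.09 + 0.020411 = 0.1104

0.1104


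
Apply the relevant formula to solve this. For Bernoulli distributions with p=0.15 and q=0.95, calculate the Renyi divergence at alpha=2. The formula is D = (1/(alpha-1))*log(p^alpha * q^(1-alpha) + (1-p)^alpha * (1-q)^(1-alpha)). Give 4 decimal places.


Renyi divergence of order alpha between Bernoulli distributions:
D = (1/(alpha-1))*log(p^alpha * q^(1-alpha) + (1-p)^alpha * (1-q)^(1-alpha)).
alpha = 2, p = 0.15, q = 0.95.
p^alpha * q^(1-alpha) = 0.15^2 * 0.95^-1 = 0.023684.
(1-p)^alpha * (1-q)^(1-alpha) = 0.85^2 * 0.05^-1 = 14.45.
sum = 0.023684 + 14.45 = 14.473684.
D = (1/1)*log(14.473684) = 2.6723

2.6723


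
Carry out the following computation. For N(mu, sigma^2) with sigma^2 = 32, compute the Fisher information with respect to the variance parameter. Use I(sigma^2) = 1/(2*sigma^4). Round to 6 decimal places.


Fisher information for variance: I(sigma^2) = 1/(2*sigma^4).
sigma^2 = 32, so sigma^4 = 1024.
I = 1/(2*1024) = 1/2048 = 0.000488

0.000488


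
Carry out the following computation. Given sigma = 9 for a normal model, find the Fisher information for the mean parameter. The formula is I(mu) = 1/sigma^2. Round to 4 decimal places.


The Fisher information for the mean of a normal distribution is I(mu) = 1/sigma^2.
sigma = 9, so sigma^2 = 81.
I(mu) = 1/81 = 0.0123

0.0123


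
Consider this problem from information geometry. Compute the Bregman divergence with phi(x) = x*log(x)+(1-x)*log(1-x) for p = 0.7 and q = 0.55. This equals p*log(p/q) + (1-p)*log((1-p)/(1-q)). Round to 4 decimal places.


Bregman divergence with negative entropy generator:
D = p*log(p/q) + (1-p)*log((1-p)/(1-q)).
p = 0.7, q = 0.55.
p*log(p/q) = 0.7*log(0.7/0.55) = 0.168813.
(1-p)*log((1-p)/(1-q)) = 0.3*log(0.3/0.45) = -0.12164.
D = 0.168813 + -0.12164 = 0.0472

0.0472


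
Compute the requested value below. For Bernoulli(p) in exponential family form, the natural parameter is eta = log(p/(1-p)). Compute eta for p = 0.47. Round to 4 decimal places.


Natural parameter for Bernoulli: eta = log(p/(1-p)).
p = 0.47, 1-p = 0.53.
p/(1-p) = 0.886792.
eta = log(0.886792) = -0.1201

-0.1201


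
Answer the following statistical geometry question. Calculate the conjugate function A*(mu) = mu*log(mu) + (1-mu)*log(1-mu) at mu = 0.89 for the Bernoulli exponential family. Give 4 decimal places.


Legendre transform for Bernoulli:
A*(mu) = mu*log(mu) + (1-mu)*log(1-mu).
mu = 0.89, 1-mu = 0.11.
mu*log(mu) = 0.89*log(0.89) = -0.103715.
(1-mu)*log(1-mu) = 0.11*log(0.11) = -0.2428.
A* = -0.103715 + -0.2428 = -0.3465

-0.3465


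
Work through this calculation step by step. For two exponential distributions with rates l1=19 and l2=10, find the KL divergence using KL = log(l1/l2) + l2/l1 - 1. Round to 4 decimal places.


KL divergence for exponential family:
KL = log(l1/l2) + l2/l1 - 1.
log(19/10) = 0.641854.
10/19 = 0.526316.
KL = 0.641854 + 0.526316 - 1 = 0.1682

0.1682


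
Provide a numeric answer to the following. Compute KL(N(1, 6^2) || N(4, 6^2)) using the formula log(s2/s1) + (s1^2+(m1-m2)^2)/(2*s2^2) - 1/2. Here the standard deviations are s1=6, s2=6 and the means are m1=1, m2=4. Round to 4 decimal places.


KL divergence between normal distributions:
KL = log(s2/s1) + (s1^2 + (m1-m2)^2)/(2*s2^2) - 1/2.
log(6/6) = 0.0.
(6^2 + (1-4)^2)/(2*6^2) = (36 + 9)/72 = 0.625.
KL = 0.0 + 0.625 - 0.5 = 0.1250

0.1250


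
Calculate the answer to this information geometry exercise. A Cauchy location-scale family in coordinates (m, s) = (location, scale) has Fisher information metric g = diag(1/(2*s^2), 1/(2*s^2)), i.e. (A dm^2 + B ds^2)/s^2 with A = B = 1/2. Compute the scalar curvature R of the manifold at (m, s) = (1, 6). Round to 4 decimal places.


The metric has the form g = (A dm^2 + B ds^2)/s^2 with A = 1/2, B = 1/2.
Substitute u = sqrt(A/B)*m: g = B*(du^2 + ds^2)/s^2, i.e. B times the
Poincare upper half-plane metric, which has constant Gaussian curvature -1.
Scaling a 2D metric by a constant c divides the Gaussian curvature by c,
so K = -1/B = -1/(1/2) = -2.0000 everywhere (the point (m, s) = (1, 6) is irrelevant:
the curvature is constant).
Scalar curvature in dimension 2: R = 2K = -2/(1/2) = -4.0000.

-4.0000


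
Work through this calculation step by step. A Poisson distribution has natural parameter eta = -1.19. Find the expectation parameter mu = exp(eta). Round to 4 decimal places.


Expectation parameter for Poisson exponential family:
mu = exp(eta).
eta = -1.19.
mu = exp(-1.19) = 0.3042

0.3042


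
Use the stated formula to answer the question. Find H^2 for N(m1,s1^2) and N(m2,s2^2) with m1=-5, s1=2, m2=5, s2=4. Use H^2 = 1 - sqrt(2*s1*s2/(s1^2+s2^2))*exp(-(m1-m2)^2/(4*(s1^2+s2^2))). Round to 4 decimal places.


Squared Hellinger distance for Gaussians:
H^2 = 1 - sqrt(2*s1*s2/(s1^2+s2^2)) * exp(-(m1-m2)^2/(4*(s1^2+s2^2))).
s1^2 = 4, s2^2 = 16, s1^2+s2^2 = 20.
sqrt(2*2*4/(20)) = 0.894427.
(m1-m2)^2 = (-10)^2 = 100.
exp(-100/(4*20)) = exp(-1.25) = 0.286505.
H^2 = 1 - 0.894427*0.286505 = 0.7437

0.7437


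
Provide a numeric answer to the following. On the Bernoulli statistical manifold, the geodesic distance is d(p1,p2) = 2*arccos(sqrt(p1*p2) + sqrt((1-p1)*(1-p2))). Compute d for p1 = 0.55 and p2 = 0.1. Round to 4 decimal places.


Geodesic distance on Bernoulli manifold:
d(p1,p2) = 2*arccos(sqrt(p1*p2) + sqrt((1-p1)*(1-p2))).
sqrt(p1*p2) = sqrt(0.55*0.1) = 0.234521.
sqrt((1-p1)*(1-p2)) = sqrt(0.45*0.9) = 0.636396.
arg = 0.234521 + 0.636396 = 0.870917.
d = 2*arccos(0.870917) = 1.0275

1.0275


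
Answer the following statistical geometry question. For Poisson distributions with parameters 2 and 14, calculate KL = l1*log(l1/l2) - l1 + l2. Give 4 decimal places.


KL divergence for Poisson:
KL = l1*log(l1/l2) - l1 + l2.
l1 = 2, l2 = 14.
log(2/14) = -1.94591.
l1*log(l1/l2) = 2 * -1.94591 = -3.89182.
KL = -3.89182 - 2 + 14 = 8.1082

8.1082


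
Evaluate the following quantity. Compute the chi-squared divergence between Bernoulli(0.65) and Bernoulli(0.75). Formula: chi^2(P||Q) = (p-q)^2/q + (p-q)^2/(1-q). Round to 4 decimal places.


Chi-squared divergence between Bernoulli distributions:
chi^2 = (p-q)^2/q + (p-q)^2/(1-q).
p = 0.65, q = 0.75, p-q = -0.1.
(p-q)^2 = 0.01.
term1 = 0.01/0.75 = 0.013333.
term2 = 0.01/0.25 = 0.04.
chi^2 = 0.013333 + 0.04 = 0.0533

0.0533


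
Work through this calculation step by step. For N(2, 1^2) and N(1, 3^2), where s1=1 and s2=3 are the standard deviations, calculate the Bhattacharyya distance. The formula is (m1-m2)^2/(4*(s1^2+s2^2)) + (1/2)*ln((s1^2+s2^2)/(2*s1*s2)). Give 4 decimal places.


Bhattacharyya distance between two Gaussians:
DB = (m1-m2)^2/(4*(s1^2+s2^2)) + (1/2)*ln((s1^2+s2^2)/(2*s1*s2)).
(m1-m2)^2 = (1)^2 = 1.
s1^2+s2^2 = 1 + 9 = 10.
term1 = 1/40 = 0.025.
term2 = 0.5*ln(10/6.0) = 0.255413.
DB = 0.025 + 0.255413 = 0.2804

0.2804


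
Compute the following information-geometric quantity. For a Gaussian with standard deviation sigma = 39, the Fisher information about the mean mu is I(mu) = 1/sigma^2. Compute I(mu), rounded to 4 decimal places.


The Fisher information for the mean of a normal distribution is I(mu) = 1/sigma^2.
sigma = 39, so sigma^2 = 1521.
I(mu) = 1/1521 = 0.0007

0.0007


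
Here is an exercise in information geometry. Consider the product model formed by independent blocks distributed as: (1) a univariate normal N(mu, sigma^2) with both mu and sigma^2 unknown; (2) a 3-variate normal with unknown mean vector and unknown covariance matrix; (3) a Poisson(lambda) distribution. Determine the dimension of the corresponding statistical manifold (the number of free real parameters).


The dimension of a statistical manifold equals the number of free
(independent) real parameters of the model. For a product of independent
blocks the parameter counts add.
- normal (mu, sigma^2): 2.
- 3-variate normal: 3 (mean) + 3*4/2 = 6 (symmetric covariance) = 9.
- Poisson (lambda): 1.
Total = 2 + 9 + 1 = 12.
Dimension = 12

12


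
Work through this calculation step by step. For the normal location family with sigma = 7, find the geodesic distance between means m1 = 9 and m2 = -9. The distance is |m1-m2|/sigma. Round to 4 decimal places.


On the fixed-variance normal subfamily, geodesic distance = |m1-m2|/sigma.
|9 - -9| = 18.
sigma = 7.
d = 18/7 = 2.5714

2.5714


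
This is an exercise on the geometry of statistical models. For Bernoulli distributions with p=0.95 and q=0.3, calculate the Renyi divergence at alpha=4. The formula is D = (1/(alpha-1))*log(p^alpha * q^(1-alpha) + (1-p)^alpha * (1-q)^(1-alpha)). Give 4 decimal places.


Renyi divergence of order alpha between Bernoulli distributions:
D = (1/(alpha-1))*log(p^alpha * q^(1-alpha) + (1-p)^alpha * (1-q)^(1-alpha)).
alpha = 4, p = 0.95, q = 0.3.
p^alpha * q^(1-alpha) = 0.95^4 * 0.3^-3 = 30.166898.
(1-p)^alpha * (1-q)^(1-alpha) = 0.05^4 * 0.7^-3 = 1.8e-05.
sum = 30.166898 + 1.8e-05 = 30.166916.
D = (1/3)*log(30.166916) = 1.1356

1.1356


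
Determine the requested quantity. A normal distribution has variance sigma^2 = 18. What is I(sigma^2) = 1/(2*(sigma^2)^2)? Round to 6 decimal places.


Fisher information for variance: I(sigma^2) = 1/(2*sigma^4).
sigma^2 = 18, so sigma^4 = 324.
I = 1/(2*324) = 1/648 = 0.001543

0.001543


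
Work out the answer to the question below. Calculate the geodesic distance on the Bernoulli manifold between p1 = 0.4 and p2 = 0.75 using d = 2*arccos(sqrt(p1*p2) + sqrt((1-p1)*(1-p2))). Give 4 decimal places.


Geodesic distance on Bernoulli manifold:
d(p1,p2) = 2*arccos(sqrt(p1*p2) + sqrt((1-p1)*(1-p2))).
sqrt(p1*p2) = sqrt(0.4*0.75) = 0.547723.
sqrt((1-p1)*(1-p2)) = sqrt(0.6*0.25) = 0.387298.
arg = 0.547723 + 0.387298 = 0.935021.
d = 2*arccos(0.935021) = 0.7250

0.7250


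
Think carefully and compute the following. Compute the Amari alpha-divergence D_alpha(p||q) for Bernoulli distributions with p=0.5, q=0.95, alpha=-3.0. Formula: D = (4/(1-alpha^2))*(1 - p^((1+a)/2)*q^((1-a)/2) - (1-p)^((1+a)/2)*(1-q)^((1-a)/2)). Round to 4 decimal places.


Amari alpha-divergence:
D = (4/(1-alpha^2))*(1 - p^((1+a)/2)*q^((1-a)/2) - (1-p)^((1+a)/2)*(1-q)^((1-a)/2)).
alpha = -3.0, p = 0.5, q = 0.95.
e1 = (1+alpha)/2 = -1.0, e2 = (1-alpha)/2 = 2.0.
t1 = p^e1 * q^e2 = 0.5^-1.0 * 0.95^2.0 = 1.805.
t2 = (1-p)^e1 * (1-q)^e2 = 0.5^-1.0 * 0.05^2.0 = 0.005.
4/(1-alpha^2) = -0.5.
D = -0.5*(1 - 1.805 - 0.005) = 0.4050

0.4050


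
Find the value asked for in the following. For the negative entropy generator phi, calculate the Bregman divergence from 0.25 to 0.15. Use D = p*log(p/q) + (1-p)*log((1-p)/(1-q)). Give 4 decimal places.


Bregman divergence with negative entropy generator:
D = p*log(p/q) + (1-p)*log((1-p)/(1-q)).
p = 0.25, q = 0.15.
p*log(p/q) = 0.25*log(0.25/0.15) = 0.127706.
(1-p)*log((1-p)/(1-q)) = 0.75*log(0.75/0.85) = -0.093872.
D = 0.127706 + -0.093872 = 0.0338

0.0338


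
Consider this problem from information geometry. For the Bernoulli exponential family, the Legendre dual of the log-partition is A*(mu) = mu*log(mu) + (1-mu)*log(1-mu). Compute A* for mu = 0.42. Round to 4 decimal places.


Legendre transform for Bernoulli:
A*(mu) = mu*log(mu) + (1-mu)*log(1-mu).
mu = 0.42, 1-mu = 0.58.
mu*log(mu) = 0.42*log(0.42) = -0.36435.
(1-mu)*log(1-mu) = 0.58*log(0.58) = -0.315942.
A* = -0.36435 + -0.315942 = -0.6803

-0.6803


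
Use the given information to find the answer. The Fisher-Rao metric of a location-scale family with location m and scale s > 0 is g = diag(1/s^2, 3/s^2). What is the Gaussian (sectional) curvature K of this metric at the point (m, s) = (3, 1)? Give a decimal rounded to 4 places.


The metric has the form g = (A dm^2 + B ds^2)/s^2 with A = 1, B = 3.
Substitute u = sqrt(A/B)*m: g = B*(du^2 + ds^2)/s^2, i.e. B times the
Poincare upper half-plane metric, which has constant Gaussian curvature -1.
Scaling a 2D metric by a constant c divides the Gaussian curvature by c,
so K = -1/B = -1/(3) = -0.3333 everywhere (the point (m, s) = (3, 1) is irrelevant:
the curvature is constant).
The requested Gaussian curvature is K = -0.3333.

-0.3333


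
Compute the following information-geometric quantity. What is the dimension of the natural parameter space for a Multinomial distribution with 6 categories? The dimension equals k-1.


Exponential family dimension calculation:
For Multinomial with k=6 categories, dim = k-1 = 5.

5


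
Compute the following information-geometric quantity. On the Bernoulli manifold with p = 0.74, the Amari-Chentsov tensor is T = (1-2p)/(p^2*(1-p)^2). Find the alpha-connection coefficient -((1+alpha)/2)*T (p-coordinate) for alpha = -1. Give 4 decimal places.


Skewness (Amari-Chentsov) tensor: T = (1-2p)/(p^2*(1-p)^2).
p = 0.74, 1-2p = -0.48, p^2 = 0.5476, (1-p)^2 = 0.0676.
T = -0.48/(0.5476 * 0.0676) = -12.966749.
In the p-coordinate, Gamma^(alpha) = Gamma^(0) - (alpha/2)*T with Gamma^(0) = (1/2)*g'(p) = -T/2,
so Gamma^(alpha) = -((1+alpha)/2)*T.
alpha = -1, -(1+alpha)/2 = 0.0.
Gamma = 0.0 * -12.966749 = 0.0000

0.0000


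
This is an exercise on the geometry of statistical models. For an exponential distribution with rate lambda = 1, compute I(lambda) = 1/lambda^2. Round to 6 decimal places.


Fisher information for exponential: I(lambda) = 1/lambda^2.
lambda = 1, lambda^2 = 1.
I = 1/1 = 1.000000

1.000000


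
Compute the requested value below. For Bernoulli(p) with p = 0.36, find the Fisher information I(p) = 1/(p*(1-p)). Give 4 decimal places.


For Bernoulli(p), Fisher information is I(p) = 1/(p*(1-p)).
p = 0.36, 1-p = 0.64.
p*(1-p) = 0.2304.
I(p) = 1/0.2304 = 4.3403

4.3403


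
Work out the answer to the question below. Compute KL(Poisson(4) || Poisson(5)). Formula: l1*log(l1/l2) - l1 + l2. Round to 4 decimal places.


KL divergence for Poisson:
KL = l1*log(l1/l2) - l1 + l2.
l1 = 4, l2 = 5.
log(4/5) = -0.223144.
l1*log(l1/l2) = 4 * -0.223144 = -0.892574.
KL = -0.892574 - 4 + 5 = 0.1074

0.1074


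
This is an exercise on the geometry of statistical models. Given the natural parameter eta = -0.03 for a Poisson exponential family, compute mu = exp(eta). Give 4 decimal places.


Expectation parameter for Poisson exponential family:
mu = exp(eta).
eta = -0.03.
mu = exp(-0.03) = 0.9704

0.9704


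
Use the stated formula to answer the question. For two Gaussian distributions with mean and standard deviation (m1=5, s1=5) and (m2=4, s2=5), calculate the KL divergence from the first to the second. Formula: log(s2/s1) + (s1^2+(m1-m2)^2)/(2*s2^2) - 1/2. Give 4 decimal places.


KL divergence between normal distributions:
KL = log(s2/s1) + (s1^2 + (m1-m2)^2)/(2*s2^2) - 1/2.
log(5/5) = 0.0.
(5^2 + (5-4)^2)/(2*5^2) = (25 + 1)/50 = 0.52.
KL = 0.0 + 0.52 - 0.5 = 0.0200

0.0200


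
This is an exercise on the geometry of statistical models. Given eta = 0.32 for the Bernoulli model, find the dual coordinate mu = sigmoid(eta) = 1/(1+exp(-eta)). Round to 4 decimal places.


Dual coordinate (expectation parameter) for Bernoulli:
mu = 1/(1+exp(-eta)).
eta = 0.32.
exp(-eta) = exp(-0.32) = 0.726149.
mu = 1/(1+0.726149) = 0.5793

0.5793


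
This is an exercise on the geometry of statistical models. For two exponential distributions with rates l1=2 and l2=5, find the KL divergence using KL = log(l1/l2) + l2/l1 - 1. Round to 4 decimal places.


KL divergence for exponential family:
KL = log(l1/l2) + l2/l1 - 1.
log(2/5) = -0.916291.
5/2 = 2.5.
KL = -0.916291 + 2.5 - 1 = 0.5837

0.5837


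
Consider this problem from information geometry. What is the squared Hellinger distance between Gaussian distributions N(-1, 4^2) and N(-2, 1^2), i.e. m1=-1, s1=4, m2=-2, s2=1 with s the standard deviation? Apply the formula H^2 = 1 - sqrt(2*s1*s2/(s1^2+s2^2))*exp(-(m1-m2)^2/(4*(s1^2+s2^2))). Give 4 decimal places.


Squared Hellinger distance for Gaussians:
H^2 = 1 - sqrt(2*s1*s2/(s1^2+s2^2)) * exp(-(m1-m2)^2/(4*(s1^2+s2^2))).
s1^2 = 16, s2^2 = 1, s1^2+s2^2 = 17.
sqrt(2*4*1/(17)) = 0.685994.
(m1-m2)^2 = (1)^2 = 1.
exp(-1/(4*17)) = exp(-0.014706) = 0.985402.
H^2 = 1 - 0.685994*0.985402 = 0.3240

0.3240


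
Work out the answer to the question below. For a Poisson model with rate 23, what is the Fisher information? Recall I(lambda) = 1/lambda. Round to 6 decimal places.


Fisher information for Poisson: I(lambda) = 1/lambda.
lambda = 23.
I(lambda) = 1/23 = 0.043478

0.043478


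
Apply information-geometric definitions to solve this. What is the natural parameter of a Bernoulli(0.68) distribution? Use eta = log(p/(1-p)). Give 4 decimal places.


Natural parameter for Bernoulli: eta = log(p/(1-p)).
p = 0.68, 1-p = 0.32.
p/(1-p) = 2.125.
eta = log(2.125) = 0.7538

0.7538


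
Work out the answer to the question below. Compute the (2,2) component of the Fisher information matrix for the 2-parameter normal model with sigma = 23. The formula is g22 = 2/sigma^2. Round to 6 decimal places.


For the 2-parameter normal family, the Fisher metric has:
  g11 = 1/sigma^2, g22 = 2/sigma^2.
sigma = 23, sigma^2 = 529.
g22 = 0.003781

0.003781


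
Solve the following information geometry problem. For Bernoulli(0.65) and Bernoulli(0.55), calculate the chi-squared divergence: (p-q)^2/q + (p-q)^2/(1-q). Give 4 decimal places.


Chi-squared divergence between Bernoulli distributions:
chi^2 = (p-q)^2/q + (p-q)^2/(1-q).
p = 0.65, q = 0.55, p-q = 0.1.
(p-q)^2 = 0.01.
term1 = 0.01/0.55 = 0.018182.
term2 = 0.01/0.45 = 0.022222.
chi^2 = 0.018182 + 0.022222 = 0.0404

0.0404


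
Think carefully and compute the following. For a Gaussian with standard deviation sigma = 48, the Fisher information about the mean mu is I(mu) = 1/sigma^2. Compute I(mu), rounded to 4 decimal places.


The Fisher information for the mean of a normal distribution is I(mu) = 1/sigma^2.
sigma = 48, so sigma^2 = 2304.
I(mu) = 1/2304 = 0.0004

0.0004


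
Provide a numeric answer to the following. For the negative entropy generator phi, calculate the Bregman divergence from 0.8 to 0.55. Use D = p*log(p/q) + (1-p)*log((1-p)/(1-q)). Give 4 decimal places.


Bregman divergence with negative entropy generator:
D = p*log(p/q) + (1-p)*log((1-p)/(1-q)).
p = 0.8, q = 0.55.
p*log(p/q) = 0.8*log(0.8/0.55) = 0.299755.
(1-p)*log((1-p)/(1-q)) = 0.2*log(0.2/0.45) = -0.162186.
D = 0.299755 + -0.162186 = 0.1376

0.1376


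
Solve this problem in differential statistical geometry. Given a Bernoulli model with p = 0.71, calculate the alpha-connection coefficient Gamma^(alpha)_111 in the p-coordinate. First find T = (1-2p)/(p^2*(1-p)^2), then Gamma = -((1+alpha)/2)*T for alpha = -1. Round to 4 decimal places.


Skewness (Amari-Chentsov) tensor: T = (1-2p)/(p^2*(1-p)^2).
p = 0.71, 1-2p = -0.42, p^2 = 0.5041, (1-p)^2 = 0.0841.
T = -0.42/(0.5041 * 0.0841) = -9.906873.
In the p-coordinate, Gamma^(alpha) = Gamma^(0) - (alpha/2)*T with Gamma^(0) = (1/2)*g'(p) = -T/2,
so Gamma^(alpha) = -((1+alpha)/2)*T.
alpha = -1, -(1+alpha)/2 = 0.0.
Gamma = 0.0 * -9.906873 = 0.0000

0.0000


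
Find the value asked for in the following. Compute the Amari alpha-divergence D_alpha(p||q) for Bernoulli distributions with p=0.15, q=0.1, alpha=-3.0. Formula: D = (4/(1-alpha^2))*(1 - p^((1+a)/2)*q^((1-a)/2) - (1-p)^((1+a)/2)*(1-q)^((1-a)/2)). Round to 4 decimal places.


Amari alpha-divergence:
D = (4/(1-alpha^2))*(1 - p^((1+a)/2)*q^((1-a)/2) - (1-p)^((1+a)/2)*(1-q)^((1-a)/2)).
alpha = -3.0, p = 0.15, q = 0.1.
e1 = (1+alpha)/2 = -1.0, e2 = (1-alpha)/2 = 2.0.
t1 = p^e1 * q^e2 = 0.15^-1.0 * 0.1^2.0 = 0.066667.
t2 = (1-p)^e1 * (1-q)^e2 = 0.85^-1.0 * 0.9^2.0 = 0.952941.
4/(1-alpha^2) = -0.5.
D = -0.5*(1 - 0.066667 - 0.952941) = 0.0098

0.0098


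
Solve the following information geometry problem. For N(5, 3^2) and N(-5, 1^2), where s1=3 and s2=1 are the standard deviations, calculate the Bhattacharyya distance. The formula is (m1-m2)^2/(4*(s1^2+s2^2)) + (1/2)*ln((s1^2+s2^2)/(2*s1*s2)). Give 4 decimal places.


Bhattacharyya distance between two Gaussians:
DB = (m1-m2)^2/(4*(s1^2+s2^2)) + (1/2)*ln((s1^2+s2^2)/(2*s1*s2)).
(m1-m2)^2 = (10)^2 = 100.
s1^2+s2^2 = 9 + 1 = 10.
term1 = 100/40 = 2.5.
term2 = 0.5*ln(10/6.0) = 0.255413.
DB = 2.5 + 0.255413 = 2.7554

2.7554


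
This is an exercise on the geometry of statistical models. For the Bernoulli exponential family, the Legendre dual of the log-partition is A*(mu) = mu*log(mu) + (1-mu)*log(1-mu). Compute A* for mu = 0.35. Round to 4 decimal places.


Legendre transform for Bernoulli:
A*(mu) = mu*log(mu) + (1-mu)*log(1-mu).
mu = 0.35, 1-mu = 0.65.
mu*log(mu) = 0.35*log(0.35) = -0.367438.
(1-mu)*log(1-mu) = 0.65*log(0.65) = -0.280009.
A* = -0.367438 + -0.280009 = -0.6474

-0.6474


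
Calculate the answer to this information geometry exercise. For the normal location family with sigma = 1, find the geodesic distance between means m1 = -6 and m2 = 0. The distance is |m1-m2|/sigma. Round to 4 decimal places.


On the fixed-variance normal subfamily, geodesic distance = |m1-m2|/sigma.
|-6 - 0| = 6.
sigma = 1.
d = 6/1 = 6.0000

6.0000


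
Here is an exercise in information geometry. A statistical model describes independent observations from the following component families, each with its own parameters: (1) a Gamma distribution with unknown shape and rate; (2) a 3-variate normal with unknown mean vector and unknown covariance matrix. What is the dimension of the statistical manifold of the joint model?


The dimension of a statistical manifold equals the number of free
(independent) real parameters of the model. For a product of independent
blocks the parameter counts add.
- Gamma (shape, rate): 2.
- 3-variate normal: 3 (mean) + 3*4/2 = 6 (symmetric covariance) = 9.
Total = 2 + 9 = 11.
Dimension = 11

11


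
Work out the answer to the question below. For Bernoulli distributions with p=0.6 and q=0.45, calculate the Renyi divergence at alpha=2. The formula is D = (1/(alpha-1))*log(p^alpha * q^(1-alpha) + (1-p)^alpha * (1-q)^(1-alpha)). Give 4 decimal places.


Renyi divergence of order alpha between Bernoulli distributions:
D = (1/(alpha-1))*log(p^alpha * q^(1-alpha) + (1-p)^alpha * (1-q)^(1-alpha)).
alpha = 2, p = 0.6, q = 0.45.
p^alpha * q^(1-alpha) = 0.6^2 * 0.45^-1 = 0.8.
(1-p)^alpha * (1-q)^(1-alpha) = 0.4^2 * 0.55^-1 = 0.290909.
sum = 0.8 + 0.290909 = 1.090909.
D = (1/1)*log(1.090909) = 0.0870

0.0870


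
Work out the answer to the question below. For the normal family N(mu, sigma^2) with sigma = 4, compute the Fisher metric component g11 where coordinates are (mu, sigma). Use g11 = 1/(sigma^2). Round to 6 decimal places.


For the 2-parameter normal family, the Fisher metric has:
  g11 = 1/sigma^2, g22 = 2/sigma^2.
sigma = 4, sigma^2 = 16.
g11 = 0.062500

0.062500


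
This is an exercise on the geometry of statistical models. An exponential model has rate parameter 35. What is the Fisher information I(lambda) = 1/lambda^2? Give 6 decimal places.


Fisher information for exponential: I(lambda) = 1/lambda^2.
lambda = 35, lambda^2 = 1225.
I = 1/1225 = 0.000816

0.000816


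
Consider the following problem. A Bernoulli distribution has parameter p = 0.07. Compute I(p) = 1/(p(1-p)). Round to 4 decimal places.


For Bernoulli(p), Fisher information is I(p) = 1/(p*(1-p)).
p = 0.07, 1-p = 0.93.
p*(1-p) = 0.0651.
I(p) = 1/0.0651 = 15.3610

15.3610


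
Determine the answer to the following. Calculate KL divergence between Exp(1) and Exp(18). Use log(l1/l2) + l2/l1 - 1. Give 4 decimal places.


KL divergence for exponential family:
KL = log(l1/l2) + l2/l1 - 1.
log(1/18) = -2.890372.
18/1 = 18.0.
KL = -2.890372 + 18.0 - 1 = 14.1096

14.1096


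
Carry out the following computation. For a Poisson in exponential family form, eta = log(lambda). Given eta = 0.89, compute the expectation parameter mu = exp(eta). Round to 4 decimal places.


Expectation parameter for Poisson exponential family:
mu = exp(eta).
eta = 0.89.
mu = exp(0.89) = 2.4351

2.4351


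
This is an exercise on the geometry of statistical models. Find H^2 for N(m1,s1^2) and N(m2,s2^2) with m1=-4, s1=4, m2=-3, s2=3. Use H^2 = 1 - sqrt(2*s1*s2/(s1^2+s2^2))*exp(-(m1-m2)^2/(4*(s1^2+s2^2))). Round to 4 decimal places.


Squared Hellinger distance for Gaussians:
H^2 = 1 - sqrt(2*s1*s2/(s1^2+s2^2)) * exp(-(m1-m2)^2/(4*(s1^2+s2^2))).
s1^2 = 16, s2^2 = 9, s1^2+s2^2 = 25.
sqrt(2*4*3/(25)) = 0.979796.
(m1-m2)^2 = (-1)^2 = 1.
exp(-1/(4*25)) = exp(-0.01) = 0.99005.
H^2 = 1 - 0.979796*0.99005 = 0.0300

0.0300


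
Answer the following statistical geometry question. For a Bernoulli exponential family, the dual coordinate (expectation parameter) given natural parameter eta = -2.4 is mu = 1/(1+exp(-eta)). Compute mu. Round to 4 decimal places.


Dual coordinate (expectation parameter) for Bernoulli:
mu = 1/(1+exp(-eta)).
eta = -2.4.
exp(-eta) = exp(2.4) = 11.023176.
mu = 1/(1+11.023176) = 0.0832

0.0832


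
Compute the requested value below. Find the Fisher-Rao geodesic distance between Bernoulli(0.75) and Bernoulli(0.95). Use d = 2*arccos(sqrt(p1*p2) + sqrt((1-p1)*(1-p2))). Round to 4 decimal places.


Geodesic distance on Bernoulli manifold:
d(p1,p2) = 2*arccos(sqrt(p1*p2) + sqrt((1-p1)*(1-p2))).
sqrt(p1*p2) = sqrt(0.75*0.95) = 0.844097.
sqrt((1-p1)*(1-p2)) = sqrt(0.25*0.05) = 0.111803.
arg = 0.844097 + 0.111803 = 0.955901.
d = 2*arccos(0.955901) = 0.5962

0.5962


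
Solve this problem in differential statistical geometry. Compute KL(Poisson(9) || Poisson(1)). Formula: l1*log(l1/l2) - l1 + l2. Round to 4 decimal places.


KL divergence for Poisson:
KL = l1*log(l1/l2) - l1 + l2.
l1 = 9, l2 = 1.
log(9/1) = 2.197225.
l1*log(l1/l2) = 9 * 2.197225 = 19.775021.
KL = 19.775021 - 9 + 1 = 11.7750

11.7750


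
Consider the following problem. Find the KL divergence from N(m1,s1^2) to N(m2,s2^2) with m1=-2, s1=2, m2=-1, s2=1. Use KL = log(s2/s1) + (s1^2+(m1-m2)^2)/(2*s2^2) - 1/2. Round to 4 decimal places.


KL divergence between normal distributions:
KL = log(s2/s1) + (s1^2 + (m1-m2)^2)/(2*s2^2) - 1/2.
log(1/2) = -0.693147.
(2^2 + (-2--1)^2)/(2*1^2) = (4 + 1)/2 = 2.5.
KL = -0.693147 + 2.5 - 0.5 = 1.3069

1.3069


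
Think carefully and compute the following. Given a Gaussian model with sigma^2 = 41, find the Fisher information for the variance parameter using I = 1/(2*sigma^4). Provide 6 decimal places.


Fisher information for variance: I(sigma^2) = 1/(2*sigma^4).
sigma^2 = 41, so sigma^4 = 1681.
I = 1/(2*1681) = 1/3362 = 0.000297

0.000297


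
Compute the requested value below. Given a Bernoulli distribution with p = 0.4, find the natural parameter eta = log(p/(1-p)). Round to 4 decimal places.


Natural parameter for Bernoulli: eta = log(p/(1-p)).
p = 0.4, 1-p = 0.6.
p/(1-p) = 0.666667.
eta = log(0.666667) = -0.4055

-0.4055


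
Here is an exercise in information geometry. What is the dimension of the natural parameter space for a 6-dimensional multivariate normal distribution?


Exponential family dimension calculation:
For 6-dim MVN: mean has 6 params, covariance has 6*7/2 = 21 unique entries.
Total dim = 6 + 21 = 27.

27


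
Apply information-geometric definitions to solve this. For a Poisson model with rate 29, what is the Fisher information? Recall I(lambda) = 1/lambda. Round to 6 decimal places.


Fisher information for Poisson: I(lambda) = 1/lambda.
lambda = 29.
I(lambda) = 1/29 = 0.034483

0.034483


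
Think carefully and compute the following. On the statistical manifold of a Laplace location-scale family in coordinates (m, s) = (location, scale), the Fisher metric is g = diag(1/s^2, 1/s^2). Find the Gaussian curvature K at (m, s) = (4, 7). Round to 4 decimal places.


The metric has the form g = (A dm^2 + B ds^2)/s^2 with A = 1, B = 1.
Substitute u = sqrt(A/B)*m: g = B*(du^2 + ds^2)/s^2, i.e. B times the
Poincare upper half-plane metric, which has constant Gaussian curvature -1.
Scaling a 2D metric by a constant c divides the Gaussian curvature by c,
so K = -1/B = -1/(1) = -1.0000 everywhere (the point (m, s) = (4, 7) is irrelevant:
the curvature is constant).
The requested Gaussian curvature is K = -1.0000.

-1.0000


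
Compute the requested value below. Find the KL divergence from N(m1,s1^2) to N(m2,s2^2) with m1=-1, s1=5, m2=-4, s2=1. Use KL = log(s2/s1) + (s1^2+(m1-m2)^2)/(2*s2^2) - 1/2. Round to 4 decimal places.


KL divergence between normal distributions:
KL = log(s2/s1) + (s1^2 + (m1-m2)^2)/(2*s2^2) - 1/2.
log(1/5) = -1.609438.
(5^2 + (-1--4)^2)/(2*1^2) = (25 + 9)/2 = 17.0.
KL = -1.609438 + 17.0 - 0.5 = 14.8906

14.8906


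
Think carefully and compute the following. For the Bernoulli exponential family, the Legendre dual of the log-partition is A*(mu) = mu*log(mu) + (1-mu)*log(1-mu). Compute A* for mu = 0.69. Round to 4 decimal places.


Legendre transform for Bernoulli:
A*(mu) = mu*log(mu) + (1-mu)*log(1-mu).
mu = 0.69, 1-mu = 0.31.
mu*log(mu) = 0.69*log(0.69) = -0.256034.
(1-mu)*log(1-mu) = 0.31*log(0.31) = -0.363067.
A* = -0.256034 + -0.363067 = -0.6191

-0.6191


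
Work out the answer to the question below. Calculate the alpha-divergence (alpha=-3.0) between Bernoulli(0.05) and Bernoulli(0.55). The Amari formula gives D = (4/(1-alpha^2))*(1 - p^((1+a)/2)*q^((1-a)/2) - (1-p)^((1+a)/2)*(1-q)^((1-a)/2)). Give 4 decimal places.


Amari alpha-divergence:
D = (4/(1-alpha^2))*(1 - p^((1+a)/2)*q^((1-a)/2) - (1-p)^((1+a)/2)*(1-q)^((1-a)/2)).
alpha = -3.0, p = 0.05, q = 0.55.
e1 = (1+alpha)/2 = -1.0, e2 = (1-alpha)/2 = 2.0.
t1 = p^e1 * q^e2 = 0.05^-1.0 * 0.55^2.0 = 6.05.
t2 = (1-p)^e1 * (1-q)^e2 = 0.95^-1.0 * 0.45^2.0 = 0.213158.
4/(1-alpha^2) = -0.5.
D = -0.5*(1 - 6.05 - 0.213158) = 2.6316

2.6316


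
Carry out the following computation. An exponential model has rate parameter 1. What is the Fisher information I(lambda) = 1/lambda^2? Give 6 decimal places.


Fisher information for exponential: I(lambda) = 1/lambda^2.
lambda = 1, lambda^2 = 1.
I = 1/1 = 1.000000

1.000000


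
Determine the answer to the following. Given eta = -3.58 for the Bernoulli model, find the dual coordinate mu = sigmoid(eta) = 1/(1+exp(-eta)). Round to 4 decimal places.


Dual coordinate (expectation parameter) for Bernoulli:
mu = 1/(1+exp(-eta)).
eta = -3.58.
exp(-eta) = exp(3.58) = 35.873541.
mu = 1/(1+35.873541) = 0.0271

0.0271


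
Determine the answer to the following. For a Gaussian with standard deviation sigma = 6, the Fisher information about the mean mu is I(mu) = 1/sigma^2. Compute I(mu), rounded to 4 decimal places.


The Fisher information for the mean of a normal distribution is I(mu) = 1/sigma^2.
sigma = 6, so sigma^2 = 36.
I(mu) = 1/36 = 0.0278

0.0278


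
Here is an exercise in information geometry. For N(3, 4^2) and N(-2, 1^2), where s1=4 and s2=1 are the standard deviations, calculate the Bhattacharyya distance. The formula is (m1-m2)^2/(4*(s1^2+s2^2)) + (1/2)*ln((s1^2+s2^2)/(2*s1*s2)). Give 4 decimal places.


Bhattacharyya distance between two Gaussians:
DB = (m1-m2)^2/(4*(s1^2+s2^2)) + (1/2)*ln((s1^2+s2^2)/(2*s1*s2)).
(m1-m2)^2 = (5)^2 = 25.
s1^2+s2^2 = 16 + 1 = 17.
term1 = 25/68 = 0.367647.
term2 = 0.5*ln(17/8.0) = 0.376886.
DB = 0.367647 + 0.376886 = 0.7445

0.7445


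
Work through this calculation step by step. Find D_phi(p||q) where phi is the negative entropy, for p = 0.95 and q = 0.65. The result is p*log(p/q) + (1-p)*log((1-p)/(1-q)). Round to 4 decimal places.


Bregman divergence with negative entropy generator:
D = p*log(p/q) + (1-p)*log((1-p)/(1-q)).
p = 0.95, q = 0.65.
p*log(p/q) = 0.95*log(0.95/0.65) = 0.360515.
(1-p)*log((1-p)/(1-q)) = 0.05*log(0.05/0.35) = -0.097296.
D = 0.360515 + -0.097296 = 0.2632

0.2632


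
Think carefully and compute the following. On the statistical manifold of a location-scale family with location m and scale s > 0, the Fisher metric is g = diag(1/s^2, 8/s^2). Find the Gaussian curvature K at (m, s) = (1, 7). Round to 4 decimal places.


The metric has the form g = (A dm^2 + B ds^2)/s^2 with A = 1, B = 8.
Substitute u = sqrt(A/B)*m: g = B*(du^2 + ds^2)/s^2, i.e. B times the
Poincare upper half-plane metric, which has constant Gaussian curvature -1.
Scaling a 2D metric by a constant c divides the Gaussian curvature by c,
so K = -1/B = -1/(8) = -0.1250 everywhere (the point (m, s) = (1, 7) is irrelevant:
the curvature is constant).
The requested Gaussian curvature is K = -0.1250.

-0.1250


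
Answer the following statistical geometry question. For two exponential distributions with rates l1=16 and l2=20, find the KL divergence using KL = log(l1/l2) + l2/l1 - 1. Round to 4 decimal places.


KL divergence for exponential family:
KL = log(l1/l2) + l2/l1 - 1.
log(16/20) = -0.223144.
20/16 = 1.25.
KL = -0.223144 + 1.25 - 1 = 0.0269

0.0269


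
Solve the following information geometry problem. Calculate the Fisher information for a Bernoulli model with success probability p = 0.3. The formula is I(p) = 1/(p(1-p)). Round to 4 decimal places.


For Bernoulli(p), Fisher information is I(p) = 1/(p*(1-p)).
p = 0.3, 1-p = 0.7.
p*(1-p) = 0.21.
I(p) = 1/0.21 = 4.7619

4.7619


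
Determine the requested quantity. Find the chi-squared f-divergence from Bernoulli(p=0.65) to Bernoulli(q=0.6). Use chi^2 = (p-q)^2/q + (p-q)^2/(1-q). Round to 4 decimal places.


Chi-squared divergence between Bernoulli distributions:
chi^2 = (p-q)^2/q + (p-q)^2/(1-q).
p = 0.65, q = 0.6, p-q = 0.05.
(p-q)^2 = 0.0025.
term1 = 0.0025/0.6 = 0.004167.
term2 = 0.0025/0.4 = 0.00625.
chi^2 = 0.004167 + 0.00625 = 0.0104

0.0104


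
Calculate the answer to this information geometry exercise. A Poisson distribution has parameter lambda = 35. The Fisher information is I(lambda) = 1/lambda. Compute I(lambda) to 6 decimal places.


Fisher information for Poisson: I(lambda) = 1/lambda.
lambda = 35.
I(lambda) = 1/35 = 0.028571

0.028571


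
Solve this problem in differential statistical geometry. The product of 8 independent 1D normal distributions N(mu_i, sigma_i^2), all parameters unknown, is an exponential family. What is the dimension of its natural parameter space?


Exponential family dimension calculation:
Each univariate normal has two natural parameters (mu/sigma^2 and -1/(2 sigma^2)).
With 8 independent components, dim = 2 * 8 = 16.

16


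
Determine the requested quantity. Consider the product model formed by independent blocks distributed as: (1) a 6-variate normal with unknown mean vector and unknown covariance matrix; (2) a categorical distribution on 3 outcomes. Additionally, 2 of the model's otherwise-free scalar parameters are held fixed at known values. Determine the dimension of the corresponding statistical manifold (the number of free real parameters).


The dimension of a statistical manifold equals the number of free
(independent) real parameters of the model. For a product of independent
blocks the parameter counts add.
- 6-variate normal: 6 (mean) + 6*7/2 = 21 (symmetric covariance) = 27.
- categorical on 3 outcomes (probabilities sum to 1): 3-1 = 2.
Total = 27 + 2 = 29.
2 parameter(s) fixed at known values: 29 - 2 = 27.
Dimension = 27

27


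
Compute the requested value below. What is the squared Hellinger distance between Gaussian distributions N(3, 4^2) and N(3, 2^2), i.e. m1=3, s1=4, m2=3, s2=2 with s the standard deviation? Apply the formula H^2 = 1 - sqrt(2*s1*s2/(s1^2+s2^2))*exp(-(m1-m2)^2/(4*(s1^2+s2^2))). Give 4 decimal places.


Squared Hellinger distance for Gaussians:
H^2 = 1 - sqrt(2*s1*s2/(s1^2+s2^2)) * exp(-(m1-m2)^2/(4*(s1^2+s2^2))).
s1^2 = 16, s2^2 = 4, s1^2+s2^2 = 20.
sqrt(2*4*2/(20)) = 0.894427.
(m1-m2)^2 = (0)^2 = 0.
exp(-0/(4*20)) = exp(0.0) = 1.0.
H^2 = 1 - 0.894427*1.0 = 0.1056

0.1056
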